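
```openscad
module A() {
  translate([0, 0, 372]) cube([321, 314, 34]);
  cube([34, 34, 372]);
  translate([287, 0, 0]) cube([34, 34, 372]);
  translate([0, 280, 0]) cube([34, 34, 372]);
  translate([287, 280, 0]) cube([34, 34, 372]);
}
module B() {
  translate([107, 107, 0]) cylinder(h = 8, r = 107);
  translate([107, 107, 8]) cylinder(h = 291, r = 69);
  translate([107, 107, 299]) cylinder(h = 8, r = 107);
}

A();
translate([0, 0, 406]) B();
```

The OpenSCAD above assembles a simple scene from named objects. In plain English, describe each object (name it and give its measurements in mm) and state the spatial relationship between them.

A is a simple wooden stool: a rectangular seat 321 mm (x) by 314 mm (y), 34 mm thick, top face at z = 406 mm, on four square legs, each 34×34 mm in cross-section. The legs rest on z = 0, each flush with a corner of the seat.

B is a spool: two coaxial disc flanges of radius 107 mm and thickness 8 mm, joined by a core cylinder of radius 69 mm and height 291 mm. The lower flange rests on z = 0 and the three cylinders share a vertical axis.

The spool is on top of the stool.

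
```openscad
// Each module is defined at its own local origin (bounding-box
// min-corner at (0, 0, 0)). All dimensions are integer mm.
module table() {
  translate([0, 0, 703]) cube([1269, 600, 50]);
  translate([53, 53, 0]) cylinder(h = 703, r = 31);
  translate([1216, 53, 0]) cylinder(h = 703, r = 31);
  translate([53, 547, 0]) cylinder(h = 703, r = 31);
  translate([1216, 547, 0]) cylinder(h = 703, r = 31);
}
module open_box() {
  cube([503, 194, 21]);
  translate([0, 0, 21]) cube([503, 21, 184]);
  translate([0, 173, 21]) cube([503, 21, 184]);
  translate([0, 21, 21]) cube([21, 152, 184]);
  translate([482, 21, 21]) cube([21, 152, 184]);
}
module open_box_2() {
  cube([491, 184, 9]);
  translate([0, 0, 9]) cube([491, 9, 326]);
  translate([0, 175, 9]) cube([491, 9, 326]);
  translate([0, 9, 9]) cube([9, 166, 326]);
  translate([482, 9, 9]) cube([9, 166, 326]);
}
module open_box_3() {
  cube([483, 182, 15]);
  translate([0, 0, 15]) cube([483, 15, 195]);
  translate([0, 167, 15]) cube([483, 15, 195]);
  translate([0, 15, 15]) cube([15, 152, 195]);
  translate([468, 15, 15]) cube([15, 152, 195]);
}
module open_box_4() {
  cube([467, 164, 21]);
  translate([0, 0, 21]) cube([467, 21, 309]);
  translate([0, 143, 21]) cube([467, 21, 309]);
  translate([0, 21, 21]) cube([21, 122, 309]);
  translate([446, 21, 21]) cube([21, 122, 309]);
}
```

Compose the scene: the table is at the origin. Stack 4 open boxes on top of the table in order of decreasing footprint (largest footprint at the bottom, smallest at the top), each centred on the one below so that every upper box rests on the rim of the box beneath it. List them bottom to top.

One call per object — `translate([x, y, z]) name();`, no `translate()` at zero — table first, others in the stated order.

table();
translate([383, 203, 753]) open_box();
translate([389, 208, 958]) open_box_2();
translate([393, 209, 1293]) open_box_3();
translate([401, 218, 1503]) open_box_4();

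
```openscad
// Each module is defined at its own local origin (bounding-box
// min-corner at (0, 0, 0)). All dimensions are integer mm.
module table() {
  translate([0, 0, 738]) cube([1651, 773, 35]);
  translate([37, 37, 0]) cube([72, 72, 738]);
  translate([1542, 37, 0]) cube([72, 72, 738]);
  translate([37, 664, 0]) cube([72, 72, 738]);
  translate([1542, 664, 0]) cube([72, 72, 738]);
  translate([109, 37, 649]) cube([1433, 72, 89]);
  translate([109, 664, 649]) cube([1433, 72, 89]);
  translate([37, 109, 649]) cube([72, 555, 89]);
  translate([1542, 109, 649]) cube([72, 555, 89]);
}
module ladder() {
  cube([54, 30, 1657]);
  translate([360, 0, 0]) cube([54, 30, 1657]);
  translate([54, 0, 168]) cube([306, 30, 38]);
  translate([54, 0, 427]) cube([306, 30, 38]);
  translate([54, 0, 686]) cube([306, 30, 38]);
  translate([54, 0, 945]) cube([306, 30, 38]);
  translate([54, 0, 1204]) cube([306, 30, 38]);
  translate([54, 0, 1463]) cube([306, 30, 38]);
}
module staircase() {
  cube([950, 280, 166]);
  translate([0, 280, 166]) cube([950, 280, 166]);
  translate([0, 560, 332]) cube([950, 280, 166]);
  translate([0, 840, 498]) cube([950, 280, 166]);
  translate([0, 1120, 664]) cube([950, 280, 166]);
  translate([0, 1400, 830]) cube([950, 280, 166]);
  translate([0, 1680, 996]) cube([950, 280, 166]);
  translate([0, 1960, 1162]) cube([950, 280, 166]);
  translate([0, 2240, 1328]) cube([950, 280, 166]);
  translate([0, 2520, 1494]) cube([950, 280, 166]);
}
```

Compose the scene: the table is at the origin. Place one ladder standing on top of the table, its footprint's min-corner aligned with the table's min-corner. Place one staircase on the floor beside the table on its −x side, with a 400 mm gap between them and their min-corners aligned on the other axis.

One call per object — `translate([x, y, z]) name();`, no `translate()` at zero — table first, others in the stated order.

table();
translate([0, 0, 773]) ladder();
translate([-1350, 0, 0]) staircase();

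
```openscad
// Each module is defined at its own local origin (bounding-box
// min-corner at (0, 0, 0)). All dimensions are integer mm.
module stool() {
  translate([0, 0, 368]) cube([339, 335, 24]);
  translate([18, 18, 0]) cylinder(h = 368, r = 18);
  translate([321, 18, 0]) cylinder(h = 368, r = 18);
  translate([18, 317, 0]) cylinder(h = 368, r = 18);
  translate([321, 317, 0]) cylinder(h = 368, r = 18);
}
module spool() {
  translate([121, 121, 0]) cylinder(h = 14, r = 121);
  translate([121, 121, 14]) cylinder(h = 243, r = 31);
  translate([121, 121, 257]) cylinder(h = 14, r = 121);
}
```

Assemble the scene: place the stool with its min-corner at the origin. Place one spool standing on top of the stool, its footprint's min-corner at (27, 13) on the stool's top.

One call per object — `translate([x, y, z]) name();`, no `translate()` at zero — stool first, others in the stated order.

stool();
translate([27, 13, 392]) spool();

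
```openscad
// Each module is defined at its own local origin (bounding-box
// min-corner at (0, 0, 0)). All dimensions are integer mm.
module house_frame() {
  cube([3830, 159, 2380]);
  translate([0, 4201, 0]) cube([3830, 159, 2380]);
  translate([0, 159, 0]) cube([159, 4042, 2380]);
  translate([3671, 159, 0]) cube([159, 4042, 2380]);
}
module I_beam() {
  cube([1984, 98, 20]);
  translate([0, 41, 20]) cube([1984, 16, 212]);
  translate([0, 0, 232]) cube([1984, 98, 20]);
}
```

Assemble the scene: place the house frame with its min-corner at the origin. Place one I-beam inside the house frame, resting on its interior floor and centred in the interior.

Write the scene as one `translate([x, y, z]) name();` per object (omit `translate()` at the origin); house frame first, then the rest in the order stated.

house_frame();
translate([923, 2131, 0]) I_beam();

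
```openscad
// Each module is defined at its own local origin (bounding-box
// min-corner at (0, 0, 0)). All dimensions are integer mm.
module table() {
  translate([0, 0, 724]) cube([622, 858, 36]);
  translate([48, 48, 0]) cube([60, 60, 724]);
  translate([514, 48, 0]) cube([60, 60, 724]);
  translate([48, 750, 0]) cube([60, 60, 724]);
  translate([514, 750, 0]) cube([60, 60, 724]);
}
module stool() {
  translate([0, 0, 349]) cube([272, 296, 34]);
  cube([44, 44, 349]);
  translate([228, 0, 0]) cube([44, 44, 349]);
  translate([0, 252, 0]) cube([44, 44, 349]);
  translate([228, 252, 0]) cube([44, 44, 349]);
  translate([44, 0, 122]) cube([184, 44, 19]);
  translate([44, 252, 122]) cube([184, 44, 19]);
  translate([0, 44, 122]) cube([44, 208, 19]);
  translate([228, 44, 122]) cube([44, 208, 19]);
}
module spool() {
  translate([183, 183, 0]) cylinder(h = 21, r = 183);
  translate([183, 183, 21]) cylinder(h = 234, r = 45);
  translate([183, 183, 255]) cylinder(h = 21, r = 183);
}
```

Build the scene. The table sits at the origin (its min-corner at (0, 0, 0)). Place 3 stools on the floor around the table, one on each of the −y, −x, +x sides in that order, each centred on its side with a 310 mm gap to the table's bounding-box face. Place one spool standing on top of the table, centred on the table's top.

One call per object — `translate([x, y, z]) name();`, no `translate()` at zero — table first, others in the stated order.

table();
translate([175, -606, 0]) stool();
translate([-582, 281, 0]) stool();
translate([932, 281, 0]) stool();
translate([128, 246, 760]) spool();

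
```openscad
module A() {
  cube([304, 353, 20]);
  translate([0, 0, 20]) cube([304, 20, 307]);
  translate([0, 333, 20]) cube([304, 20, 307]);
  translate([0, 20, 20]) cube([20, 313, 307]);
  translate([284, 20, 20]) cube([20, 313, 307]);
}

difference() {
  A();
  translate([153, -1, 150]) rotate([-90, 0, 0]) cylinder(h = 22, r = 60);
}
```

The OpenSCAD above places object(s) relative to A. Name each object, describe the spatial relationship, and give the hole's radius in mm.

The subtracted cylinder has r = 60 mm.

A is an open box. The open box has a circular hole through its front wall. The hole's radius is 60 mm.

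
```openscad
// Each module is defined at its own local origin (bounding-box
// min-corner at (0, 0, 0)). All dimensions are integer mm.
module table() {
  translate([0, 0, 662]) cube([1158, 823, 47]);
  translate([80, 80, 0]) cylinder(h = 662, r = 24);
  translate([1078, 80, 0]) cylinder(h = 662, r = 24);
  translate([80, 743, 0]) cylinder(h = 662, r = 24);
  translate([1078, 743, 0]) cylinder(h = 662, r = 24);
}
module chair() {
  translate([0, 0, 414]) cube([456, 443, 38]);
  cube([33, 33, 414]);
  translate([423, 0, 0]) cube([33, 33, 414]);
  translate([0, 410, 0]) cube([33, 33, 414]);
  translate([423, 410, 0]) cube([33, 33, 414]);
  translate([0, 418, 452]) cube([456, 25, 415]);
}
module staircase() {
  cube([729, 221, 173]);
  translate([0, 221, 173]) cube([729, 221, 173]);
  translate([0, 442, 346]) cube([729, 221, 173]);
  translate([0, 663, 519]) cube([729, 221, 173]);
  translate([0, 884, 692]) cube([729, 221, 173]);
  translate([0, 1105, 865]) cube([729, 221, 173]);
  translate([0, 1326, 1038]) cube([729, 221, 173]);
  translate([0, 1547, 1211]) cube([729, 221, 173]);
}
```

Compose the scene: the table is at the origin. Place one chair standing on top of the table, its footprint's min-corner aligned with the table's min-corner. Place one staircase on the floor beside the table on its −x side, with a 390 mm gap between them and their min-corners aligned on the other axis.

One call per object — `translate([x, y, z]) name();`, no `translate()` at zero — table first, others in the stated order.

table();
translate([0, 0, 709]) chair();
translate([-1119, 0, 0]) staircase();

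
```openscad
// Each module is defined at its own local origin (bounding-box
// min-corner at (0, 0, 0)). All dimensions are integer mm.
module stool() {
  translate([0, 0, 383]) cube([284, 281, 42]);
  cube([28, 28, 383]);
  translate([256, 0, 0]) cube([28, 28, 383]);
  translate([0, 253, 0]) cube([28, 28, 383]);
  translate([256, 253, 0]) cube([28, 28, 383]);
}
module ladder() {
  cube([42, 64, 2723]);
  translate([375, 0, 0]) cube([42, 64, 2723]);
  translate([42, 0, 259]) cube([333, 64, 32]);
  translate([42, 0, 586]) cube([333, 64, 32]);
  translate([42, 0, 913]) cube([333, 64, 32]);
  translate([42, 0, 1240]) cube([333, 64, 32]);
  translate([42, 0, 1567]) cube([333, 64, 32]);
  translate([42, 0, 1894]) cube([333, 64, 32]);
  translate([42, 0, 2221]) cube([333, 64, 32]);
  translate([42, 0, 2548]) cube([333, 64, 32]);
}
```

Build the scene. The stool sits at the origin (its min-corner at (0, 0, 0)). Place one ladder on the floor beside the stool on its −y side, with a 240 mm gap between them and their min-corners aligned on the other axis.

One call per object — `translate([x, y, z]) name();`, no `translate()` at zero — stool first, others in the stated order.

stool();
translate([0, -304, 0]) ladder();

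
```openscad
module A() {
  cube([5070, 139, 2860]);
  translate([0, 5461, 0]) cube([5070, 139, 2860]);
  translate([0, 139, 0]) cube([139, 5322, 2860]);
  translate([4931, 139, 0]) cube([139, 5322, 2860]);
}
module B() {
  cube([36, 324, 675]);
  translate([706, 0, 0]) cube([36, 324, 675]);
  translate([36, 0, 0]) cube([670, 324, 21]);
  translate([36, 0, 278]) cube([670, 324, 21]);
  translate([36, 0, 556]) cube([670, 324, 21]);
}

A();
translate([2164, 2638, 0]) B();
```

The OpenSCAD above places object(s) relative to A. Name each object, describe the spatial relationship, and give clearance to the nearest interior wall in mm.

Clearances: x = 2025, y = 2499; minimum 2025 mm.

A is a house frame. B is a bookshelf. The bookshelf sits inside the house frame, centred. The clearance to the nearest interior wall is 2025 mm.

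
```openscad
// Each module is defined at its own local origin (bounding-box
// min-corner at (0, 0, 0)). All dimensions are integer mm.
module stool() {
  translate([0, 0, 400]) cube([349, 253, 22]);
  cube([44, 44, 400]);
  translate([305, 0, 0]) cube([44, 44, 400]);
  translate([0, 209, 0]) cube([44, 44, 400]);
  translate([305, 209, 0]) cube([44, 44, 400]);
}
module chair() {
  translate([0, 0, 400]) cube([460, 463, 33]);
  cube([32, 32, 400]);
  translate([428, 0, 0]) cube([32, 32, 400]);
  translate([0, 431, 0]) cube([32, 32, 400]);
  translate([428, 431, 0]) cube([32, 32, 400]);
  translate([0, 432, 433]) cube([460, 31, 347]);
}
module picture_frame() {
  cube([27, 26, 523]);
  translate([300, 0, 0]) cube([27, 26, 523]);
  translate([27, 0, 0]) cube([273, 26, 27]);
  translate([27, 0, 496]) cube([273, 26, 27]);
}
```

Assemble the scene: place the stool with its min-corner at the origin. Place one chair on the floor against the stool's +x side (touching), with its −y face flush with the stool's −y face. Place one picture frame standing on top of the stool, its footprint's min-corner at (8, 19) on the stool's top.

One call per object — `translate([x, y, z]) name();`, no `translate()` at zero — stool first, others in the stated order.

stool();
translate([349, 0, 0]) chair();
translate([8, 19, 422]) picture_frame();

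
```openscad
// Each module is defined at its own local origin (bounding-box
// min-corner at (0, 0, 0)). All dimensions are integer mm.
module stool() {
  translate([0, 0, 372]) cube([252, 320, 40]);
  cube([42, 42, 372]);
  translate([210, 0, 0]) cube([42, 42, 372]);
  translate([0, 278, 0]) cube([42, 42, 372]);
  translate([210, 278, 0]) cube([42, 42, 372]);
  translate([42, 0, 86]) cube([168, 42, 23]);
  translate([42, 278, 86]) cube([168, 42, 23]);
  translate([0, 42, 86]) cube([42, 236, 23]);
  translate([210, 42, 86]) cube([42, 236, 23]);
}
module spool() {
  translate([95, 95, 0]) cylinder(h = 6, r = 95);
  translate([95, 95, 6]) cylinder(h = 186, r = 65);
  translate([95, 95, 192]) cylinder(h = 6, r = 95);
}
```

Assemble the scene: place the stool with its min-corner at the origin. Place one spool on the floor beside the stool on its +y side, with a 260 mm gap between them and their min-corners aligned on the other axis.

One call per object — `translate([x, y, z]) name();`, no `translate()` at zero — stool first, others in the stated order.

stool();
translate([0, 580, 0]) spool();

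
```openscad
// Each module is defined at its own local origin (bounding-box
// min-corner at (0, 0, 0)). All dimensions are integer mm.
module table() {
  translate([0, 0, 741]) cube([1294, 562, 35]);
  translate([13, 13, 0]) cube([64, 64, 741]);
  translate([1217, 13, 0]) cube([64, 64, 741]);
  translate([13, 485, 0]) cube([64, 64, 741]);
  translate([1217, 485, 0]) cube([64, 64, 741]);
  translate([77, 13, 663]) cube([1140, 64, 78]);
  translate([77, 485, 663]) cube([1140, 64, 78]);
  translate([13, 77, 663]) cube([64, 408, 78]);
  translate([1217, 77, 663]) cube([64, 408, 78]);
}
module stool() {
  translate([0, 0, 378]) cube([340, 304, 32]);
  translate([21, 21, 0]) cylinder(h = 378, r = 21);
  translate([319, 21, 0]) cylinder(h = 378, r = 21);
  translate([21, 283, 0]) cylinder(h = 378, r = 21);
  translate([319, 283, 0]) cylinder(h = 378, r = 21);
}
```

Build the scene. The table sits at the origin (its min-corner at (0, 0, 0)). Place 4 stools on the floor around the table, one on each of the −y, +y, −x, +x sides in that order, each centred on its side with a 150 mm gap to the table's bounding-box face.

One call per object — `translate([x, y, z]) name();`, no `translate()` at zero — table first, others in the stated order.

table();
translate([477, -454, 0]) stool();
translate([477, 712, 0]) stool();
translate([-490, 129, 0]) stool();
translate([1444, 129, 0]) stool();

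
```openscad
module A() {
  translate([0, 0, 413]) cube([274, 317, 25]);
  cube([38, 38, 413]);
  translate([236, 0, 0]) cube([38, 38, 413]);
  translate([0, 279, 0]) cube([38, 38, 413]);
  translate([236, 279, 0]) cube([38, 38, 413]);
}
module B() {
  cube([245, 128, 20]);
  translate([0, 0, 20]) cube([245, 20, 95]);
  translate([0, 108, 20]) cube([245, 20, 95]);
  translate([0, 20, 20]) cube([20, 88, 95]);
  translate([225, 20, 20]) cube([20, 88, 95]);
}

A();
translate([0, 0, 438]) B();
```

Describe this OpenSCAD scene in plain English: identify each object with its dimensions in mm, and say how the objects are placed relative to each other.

A is a simple wooden stool: a rectangular seat 274 mm (x) by 317 mm (y), 25 mm thick, top face at z = 438 mm, on four square legs, each 38×38 mm in cross-section. The legs rest on z = 0, each flush with a corner of the seat.

B is an open storage box with external size 245×128×115 mm and wall thickness 20 mm (the base is also 20 mm thick). The base covers the whole footprint; the four walls stand on the base, with the y-facing walls full-width and the x-facing walls fitting between their inner faces.

The open box is on top of the stool.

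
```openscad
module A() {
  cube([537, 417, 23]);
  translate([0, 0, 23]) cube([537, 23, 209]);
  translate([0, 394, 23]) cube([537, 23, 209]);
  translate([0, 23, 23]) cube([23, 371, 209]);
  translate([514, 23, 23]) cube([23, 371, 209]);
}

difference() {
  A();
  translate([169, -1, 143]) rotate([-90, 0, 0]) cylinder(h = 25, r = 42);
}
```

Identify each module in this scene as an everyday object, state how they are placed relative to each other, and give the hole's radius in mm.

A is an open box. The open box has a circular hole through its front wall. The hole's radius is 42 mm.

The subtracted cylinder has r = 42 mm.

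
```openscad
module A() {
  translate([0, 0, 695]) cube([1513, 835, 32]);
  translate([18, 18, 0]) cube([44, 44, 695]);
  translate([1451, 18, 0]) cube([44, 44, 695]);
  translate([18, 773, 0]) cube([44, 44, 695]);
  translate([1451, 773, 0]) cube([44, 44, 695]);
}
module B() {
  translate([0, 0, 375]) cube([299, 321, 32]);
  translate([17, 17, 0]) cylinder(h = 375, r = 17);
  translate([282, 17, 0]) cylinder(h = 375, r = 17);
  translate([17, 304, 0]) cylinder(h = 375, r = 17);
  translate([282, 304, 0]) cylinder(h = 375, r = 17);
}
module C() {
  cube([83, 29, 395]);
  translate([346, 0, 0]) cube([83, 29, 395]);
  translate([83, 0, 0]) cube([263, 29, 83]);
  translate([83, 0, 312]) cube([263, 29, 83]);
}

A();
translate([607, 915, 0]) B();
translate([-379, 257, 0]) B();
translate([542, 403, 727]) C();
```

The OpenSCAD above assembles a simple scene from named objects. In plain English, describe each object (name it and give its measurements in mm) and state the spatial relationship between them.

A is a table: top 1513 mm (x) × 835 mm (y), 32 mm thick, upper face at z = 727 mm, on four 44×44 mm square legs, each inset 18 mm from the nearest pair of top edges, running from z = 0 to the bottom of the top.

B is a four-legged stool. The seat is 299×321 mm, 32 mm thick, top at z = 407 mm. It stands on four round legs, each 34 mm in diameter, from z = 0 to the seat underside, each leg's axis is inset half a diameter from the nearest pair of seat edges (so the leg's bounding box is flush with the corner).

C is a rectangular picture frame lying in the x–z plane (depth along y). The opening is 263 mm wide (x) by 229 mm tall (z), surrounded by a border 83 mm wide on all four sides. The frame is 29 mm deep and is made of two full-height vertical stiles with two horizontal rails fitted between them.

Two stools sit around the table at the +y, −x sides. The picture frame is on top of the table, centred.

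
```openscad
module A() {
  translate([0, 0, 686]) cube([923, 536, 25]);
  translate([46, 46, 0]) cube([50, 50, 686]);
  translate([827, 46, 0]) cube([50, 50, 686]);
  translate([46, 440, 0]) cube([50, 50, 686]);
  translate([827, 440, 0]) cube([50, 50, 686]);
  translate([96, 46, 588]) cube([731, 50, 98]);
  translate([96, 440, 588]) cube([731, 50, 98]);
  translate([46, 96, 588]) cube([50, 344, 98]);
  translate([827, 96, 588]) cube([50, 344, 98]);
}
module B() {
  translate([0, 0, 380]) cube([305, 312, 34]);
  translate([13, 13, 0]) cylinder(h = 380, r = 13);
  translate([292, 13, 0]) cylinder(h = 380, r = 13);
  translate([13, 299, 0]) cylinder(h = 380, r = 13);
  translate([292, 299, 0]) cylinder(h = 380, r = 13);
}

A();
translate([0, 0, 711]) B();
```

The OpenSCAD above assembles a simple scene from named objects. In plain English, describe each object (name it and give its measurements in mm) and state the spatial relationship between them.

A is a table with a 923×536 mm rectangular top, 25 mm thick, top surface at z = 711 mm, supported by four 50×50 mm square legs, each inset 46 mm from the nearest pair of top edges, running from the floor. Four apron rails, 50 mm thick and 98 mm tall, run between adjacent legs with their top edges flush with the underside of the top and their outer faces flush with the legs' outer faces.

B is a four-legged stool. The seat is 305×312 mm, 34 mm thick, top at z = 414 mm. It stands on four round legs, each 26 mm in diameter, from z = 0 to the seat underside, each leg's axis is inset half a diameter from the nearest pair of seat edges (so the leg's bounding box is flush with the corner).

The stool is on top of the table.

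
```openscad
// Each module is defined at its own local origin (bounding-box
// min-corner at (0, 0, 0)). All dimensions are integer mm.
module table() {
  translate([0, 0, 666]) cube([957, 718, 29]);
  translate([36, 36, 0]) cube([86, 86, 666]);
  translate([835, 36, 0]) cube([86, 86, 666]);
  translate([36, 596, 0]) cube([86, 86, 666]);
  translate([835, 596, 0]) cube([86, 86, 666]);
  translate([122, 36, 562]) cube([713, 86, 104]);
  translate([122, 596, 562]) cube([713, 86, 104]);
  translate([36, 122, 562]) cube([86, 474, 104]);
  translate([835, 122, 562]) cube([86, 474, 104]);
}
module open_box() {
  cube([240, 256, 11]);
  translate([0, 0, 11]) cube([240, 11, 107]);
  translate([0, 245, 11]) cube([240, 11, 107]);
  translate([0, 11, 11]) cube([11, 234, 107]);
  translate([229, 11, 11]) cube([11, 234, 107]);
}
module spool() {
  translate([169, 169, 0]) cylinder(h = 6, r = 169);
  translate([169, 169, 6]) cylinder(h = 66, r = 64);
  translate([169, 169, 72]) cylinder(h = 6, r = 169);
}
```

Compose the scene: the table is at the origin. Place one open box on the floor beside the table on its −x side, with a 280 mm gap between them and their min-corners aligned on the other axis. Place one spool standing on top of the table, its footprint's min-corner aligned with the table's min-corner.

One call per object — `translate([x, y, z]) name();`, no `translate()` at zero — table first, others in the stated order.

table();
translate([-520, 0, 0]) open_box();
translate([0, 0, 695]) spool();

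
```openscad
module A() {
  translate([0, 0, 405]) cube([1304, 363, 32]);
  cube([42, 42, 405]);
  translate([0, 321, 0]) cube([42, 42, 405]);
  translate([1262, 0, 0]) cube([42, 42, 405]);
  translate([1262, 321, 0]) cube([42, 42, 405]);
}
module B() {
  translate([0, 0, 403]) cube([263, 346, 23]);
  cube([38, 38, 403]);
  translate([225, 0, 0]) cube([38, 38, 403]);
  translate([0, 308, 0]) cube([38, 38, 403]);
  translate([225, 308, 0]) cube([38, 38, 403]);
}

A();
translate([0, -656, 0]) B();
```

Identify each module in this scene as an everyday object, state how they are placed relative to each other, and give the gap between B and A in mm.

The stool's nearest face is 310 mm from the bench's −y face.

A is a bench. B is a stool. The stool is on the floor beside the bench on its −y side. The gap between the stool and the bench is 310 mm.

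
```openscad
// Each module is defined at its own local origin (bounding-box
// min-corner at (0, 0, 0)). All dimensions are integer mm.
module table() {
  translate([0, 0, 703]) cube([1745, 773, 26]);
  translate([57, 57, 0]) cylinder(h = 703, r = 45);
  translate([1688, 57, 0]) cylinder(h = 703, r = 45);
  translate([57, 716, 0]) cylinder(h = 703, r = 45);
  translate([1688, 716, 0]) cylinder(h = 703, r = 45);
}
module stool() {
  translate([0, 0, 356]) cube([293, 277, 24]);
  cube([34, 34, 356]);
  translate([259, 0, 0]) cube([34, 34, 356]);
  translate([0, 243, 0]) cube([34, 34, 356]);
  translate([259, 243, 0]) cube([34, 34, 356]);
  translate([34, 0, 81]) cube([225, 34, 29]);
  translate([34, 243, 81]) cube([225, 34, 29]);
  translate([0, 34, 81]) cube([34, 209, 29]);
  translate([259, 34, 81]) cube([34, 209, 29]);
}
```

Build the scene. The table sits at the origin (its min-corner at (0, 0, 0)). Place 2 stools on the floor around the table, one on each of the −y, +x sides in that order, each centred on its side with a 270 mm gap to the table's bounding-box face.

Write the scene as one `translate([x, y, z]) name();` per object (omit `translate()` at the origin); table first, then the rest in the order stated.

table();
translate([726, -547, 0]) stool();
translate([2015, 248, 0]) stool();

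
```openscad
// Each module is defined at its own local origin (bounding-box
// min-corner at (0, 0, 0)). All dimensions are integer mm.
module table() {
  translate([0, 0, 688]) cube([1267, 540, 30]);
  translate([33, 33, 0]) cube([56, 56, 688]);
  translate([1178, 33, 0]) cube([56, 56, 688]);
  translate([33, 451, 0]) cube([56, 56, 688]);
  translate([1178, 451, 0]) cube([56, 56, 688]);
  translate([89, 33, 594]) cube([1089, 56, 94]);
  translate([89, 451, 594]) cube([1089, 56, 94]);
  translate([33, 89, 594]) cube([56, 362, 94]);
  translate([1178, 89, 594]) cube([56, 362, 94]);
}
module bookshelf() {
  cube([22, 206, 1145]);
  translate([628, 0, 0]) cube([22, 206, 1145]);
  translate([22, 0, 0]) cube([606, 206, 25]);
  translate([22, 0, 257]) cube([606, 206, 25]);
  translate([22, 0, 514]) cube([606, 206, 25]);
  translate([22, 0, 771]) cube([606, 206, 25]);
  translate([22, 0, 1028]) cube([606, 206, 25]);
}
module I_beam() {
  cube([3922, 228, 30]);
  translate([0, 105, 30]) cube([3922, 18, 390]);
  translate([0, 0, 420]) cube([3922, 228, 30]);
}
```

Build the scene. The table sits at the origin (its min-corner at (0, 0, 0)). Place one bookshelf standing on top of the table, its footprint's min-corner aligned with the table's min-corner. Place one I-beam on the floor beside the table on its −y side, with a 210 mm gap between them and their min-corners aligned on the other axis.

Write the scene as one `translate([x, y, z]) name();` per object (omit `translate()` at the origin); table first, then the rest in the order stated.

table();
translate([0, 0, 718]) bookshelf();
translate([0, -438, 0]) I_beam();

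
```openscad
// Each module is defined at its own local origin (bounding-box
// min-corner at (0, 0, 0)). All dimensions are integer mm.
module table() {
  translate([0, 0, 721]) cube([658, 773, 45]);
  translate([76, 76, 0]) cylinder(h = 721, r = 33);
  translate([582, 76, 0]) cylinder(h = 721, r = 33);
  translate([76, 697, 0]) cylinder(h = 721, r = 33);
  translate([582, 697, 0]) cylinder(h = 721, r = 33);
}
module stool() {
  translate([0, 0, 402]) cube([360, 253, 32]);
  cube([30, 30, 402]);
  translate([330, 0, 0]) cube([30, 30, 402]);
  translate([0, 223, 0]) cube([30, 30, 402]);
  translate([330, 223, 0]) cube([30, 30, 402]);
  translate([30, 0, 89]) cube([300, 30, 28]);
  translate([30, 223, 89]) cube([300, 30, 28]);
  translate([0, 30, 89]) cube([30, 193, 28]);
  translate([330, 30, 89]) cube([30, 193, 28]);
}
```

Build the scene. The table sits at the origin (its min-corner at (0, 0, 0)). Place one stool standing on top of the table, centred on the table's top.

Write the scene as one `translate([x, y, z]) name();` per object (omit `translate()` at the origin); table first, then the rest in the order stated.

table();
translate([149, 260, 766]) stool();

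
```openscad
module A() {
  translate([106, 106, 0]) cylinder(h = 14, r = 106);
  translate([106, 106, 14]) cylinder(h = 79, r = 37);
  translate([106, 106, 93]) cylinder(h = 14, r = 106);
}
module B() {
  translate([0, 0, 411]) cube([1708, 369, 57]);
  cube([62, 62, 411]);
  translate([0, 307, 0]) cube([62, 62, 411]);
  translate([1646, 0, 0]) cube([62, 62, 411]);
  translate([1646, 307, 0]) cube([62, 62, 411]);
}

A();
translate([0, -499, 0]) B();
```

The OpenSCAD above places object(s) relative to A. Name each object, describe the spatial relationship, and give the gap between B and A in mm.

The bench's nearest face is 130 mm from the spool's −y face.

A is a spool. B is a bench. The bench is on the floor beside the spool on its −y side. The gap between the bench and the spool is 130 mm.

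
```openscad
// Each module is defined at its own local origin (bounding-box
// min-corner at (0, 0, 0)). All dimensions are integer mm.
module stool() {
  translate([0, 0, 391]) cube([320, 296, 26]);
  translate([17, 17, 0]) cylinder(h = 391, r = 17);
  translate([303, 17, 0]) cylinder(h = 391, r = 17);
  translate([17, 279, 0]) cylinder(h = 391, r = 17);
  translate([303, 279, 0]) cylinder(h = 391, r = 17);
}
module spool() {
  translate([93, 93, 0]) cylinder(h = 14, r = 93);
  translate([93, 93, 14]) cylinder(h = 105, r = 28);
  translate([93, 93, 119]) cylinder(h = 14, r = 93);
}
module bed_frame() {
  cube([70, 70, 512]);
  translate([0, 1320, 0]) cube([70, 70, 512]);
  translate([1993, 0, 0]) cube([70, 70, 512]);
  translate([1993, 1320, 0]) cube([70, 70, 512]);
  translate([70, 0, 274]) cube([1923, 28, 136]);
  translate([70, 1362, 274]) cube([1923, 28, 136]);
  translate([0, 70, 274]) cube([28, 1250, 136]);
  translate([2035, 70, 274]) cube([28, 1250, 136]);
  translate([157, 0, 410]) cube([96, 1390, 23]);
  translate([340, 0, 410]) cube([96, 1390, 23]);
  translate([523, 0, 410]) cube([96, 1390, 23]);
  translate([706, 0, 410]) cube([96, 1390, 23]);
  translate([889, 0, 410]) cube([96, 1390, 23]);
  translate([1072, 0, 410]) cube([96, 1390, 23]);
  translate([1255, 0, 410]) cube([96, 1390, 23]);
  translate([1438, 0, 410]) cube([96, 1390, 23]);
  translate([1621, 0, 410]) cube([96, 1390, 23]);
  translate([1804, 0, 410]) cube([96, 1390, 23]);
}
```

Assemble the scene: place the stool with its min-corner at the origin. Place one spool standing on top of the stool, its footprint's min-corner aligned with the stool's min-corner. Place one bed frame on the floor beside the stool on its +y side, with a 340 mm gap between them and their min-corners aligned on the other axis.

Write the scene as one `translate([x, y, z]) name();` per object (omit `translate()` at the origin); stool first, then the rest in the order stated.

stool();
translate([0, 0, 417]) spool();
translate([0, 636, 0]) bed_frame();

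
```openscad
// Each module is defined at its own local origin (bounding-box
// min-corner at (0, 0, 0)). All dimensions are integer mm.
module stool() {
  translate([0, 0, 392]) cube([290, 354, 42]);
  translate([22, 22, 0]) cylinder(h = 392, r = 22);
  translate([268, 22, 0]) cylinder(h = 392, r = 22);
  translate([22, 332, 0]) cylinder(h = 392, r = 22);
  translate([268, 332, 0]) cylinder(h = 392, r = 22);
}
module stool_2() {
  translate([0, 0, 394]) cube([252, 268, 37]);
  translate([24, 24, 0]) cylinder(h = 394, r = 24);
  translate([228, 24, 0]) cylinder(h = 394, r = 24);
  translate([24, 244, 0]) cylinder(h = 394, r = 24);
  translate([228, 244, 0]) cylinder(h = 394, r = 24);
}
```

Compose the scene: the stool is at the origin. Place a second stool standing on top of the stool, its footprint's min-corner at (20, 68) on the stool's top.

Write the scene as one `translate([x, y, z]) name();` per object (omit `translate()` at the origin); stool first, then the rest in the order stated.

stool();
translate([20, 68, 434]) stool_2();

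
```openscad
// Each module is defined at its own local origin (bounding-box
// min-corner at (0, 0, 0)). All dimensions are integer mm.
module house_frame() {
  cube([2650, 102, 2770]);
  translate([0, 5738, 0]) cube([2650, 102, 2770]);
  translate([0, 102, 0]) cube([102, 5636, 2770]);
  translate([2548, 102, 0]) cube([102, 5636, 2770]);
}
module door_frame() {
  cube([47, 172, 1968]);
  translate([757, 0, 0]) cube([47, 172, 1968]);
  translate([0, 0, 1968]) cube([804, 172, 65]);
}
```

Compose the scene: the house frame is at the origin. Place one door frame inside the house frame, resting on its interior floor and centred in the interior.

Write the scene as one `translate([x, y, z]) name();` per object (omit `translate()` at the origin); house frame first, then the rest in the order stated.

house_frame();
translate([923, 2834, 0]) door_frame();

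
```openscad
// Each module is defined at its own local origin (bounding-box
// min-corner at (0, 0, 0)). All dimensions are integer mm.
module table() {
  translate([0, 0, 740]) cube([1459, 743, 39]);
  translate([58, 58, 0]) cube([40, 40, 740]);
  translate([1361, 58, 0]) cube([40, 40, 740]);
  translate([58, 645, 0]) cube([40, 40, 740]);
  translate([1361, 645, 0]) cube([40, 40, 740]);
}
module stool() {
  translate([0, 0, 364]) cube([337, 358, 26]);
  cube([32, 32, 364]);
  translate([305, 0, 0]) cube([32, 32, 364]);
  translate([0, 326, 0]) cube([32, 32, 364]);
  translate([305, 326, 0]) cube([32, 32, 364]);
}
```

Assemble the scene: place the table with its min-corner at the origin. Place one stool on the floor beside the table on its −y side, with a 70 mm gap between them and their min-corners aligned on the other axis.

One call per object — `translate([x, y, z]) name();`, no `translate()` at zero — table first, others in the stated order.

table();
translate([0, -428, 0]) stool();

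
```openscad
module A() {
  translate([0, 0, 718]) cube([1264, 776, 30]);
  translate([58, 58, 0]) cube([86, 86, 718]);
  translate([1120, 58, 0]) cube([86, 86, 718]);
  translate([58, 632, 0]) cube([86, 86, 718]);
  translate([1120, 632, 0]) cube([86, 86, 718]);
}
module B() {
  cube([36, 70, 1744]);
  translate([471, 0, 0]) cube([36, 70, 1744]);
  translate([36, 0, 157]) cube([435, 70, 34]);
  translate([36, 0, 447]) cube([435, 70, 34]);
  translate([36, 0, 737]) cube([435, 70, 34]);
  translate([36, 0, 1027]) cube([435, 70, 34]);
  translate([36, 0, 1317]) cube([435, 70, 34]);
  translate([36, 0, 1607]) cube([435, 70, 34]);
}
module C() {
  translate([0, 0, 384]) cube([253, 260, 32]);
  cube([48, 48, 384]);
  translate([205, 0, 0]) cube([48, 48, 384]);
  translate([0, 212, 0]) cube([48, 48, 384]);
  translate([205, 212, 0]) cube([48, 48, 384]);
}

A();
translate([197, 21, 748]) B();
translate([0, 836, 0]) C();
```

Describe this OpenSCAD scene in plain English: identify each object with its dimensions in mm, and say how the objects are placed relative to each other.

A is a table: top 1264 mm (x) × 776 mm (y), 30 mm thick, upper face at z = 748 mm, on four 86×86 mm square legs, each inset 58 mm from the nearest pair of top edges, running from z = 0 to the bottom of the top.

B is a wooden ladder with two side rails of 36×70 mm section and 1744 mm height, set 507 mm apart overall. Between them run 6 rectangular rungs (70 mm deep, 34 mm thick), front faces flush with the rails' −y face. The bottom of the first rung is 157 mm above the floor and each subsequent rung is 290 mm higher than the one below.

C is a four-legged stool. The seat is 253×260 mm, 32 mm thick, top at z = 416 mm. It stands on four square legs, each 48×48 mm in cross-section, from z = 0 to the seat underside, each flush with a corner of the seat.

The ladder is on top of the table. The stool is on the floor beside the table on its +y side.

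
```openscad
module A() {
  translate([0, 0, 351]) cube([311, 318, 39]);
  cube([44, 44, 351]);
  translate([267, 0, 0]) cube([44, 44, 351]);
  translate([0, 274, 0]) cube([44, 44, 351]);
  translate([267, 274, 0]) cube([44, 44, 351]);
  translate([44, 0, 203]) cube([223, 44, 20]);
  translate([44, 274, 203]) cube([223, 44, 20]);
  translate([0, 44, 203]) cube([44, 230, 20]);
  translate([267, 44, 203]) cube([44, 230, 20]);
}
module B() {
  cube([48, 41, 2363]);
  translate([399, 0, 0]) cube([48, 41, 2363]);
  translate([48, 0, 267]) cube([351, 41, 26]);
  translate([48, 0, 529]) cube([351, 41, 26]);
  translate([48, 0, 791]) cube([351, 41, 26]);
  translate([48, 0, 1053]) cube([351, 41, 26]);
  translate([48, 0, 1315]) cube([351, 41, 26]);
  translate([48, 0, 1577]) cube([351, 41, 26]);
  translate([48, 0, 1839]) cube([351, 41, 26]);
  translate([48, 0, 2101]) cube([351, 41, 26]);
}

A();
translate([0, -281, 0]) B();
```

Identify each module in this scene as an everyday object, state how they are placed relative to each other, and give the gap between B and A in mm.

A is a stool. B is a ladder. The ladder is on the floor beside the stool on its −y side. The gap between the ladder and the stool is 240 mm.

The ladder's nearest face is 240 mm from the stool's −y face.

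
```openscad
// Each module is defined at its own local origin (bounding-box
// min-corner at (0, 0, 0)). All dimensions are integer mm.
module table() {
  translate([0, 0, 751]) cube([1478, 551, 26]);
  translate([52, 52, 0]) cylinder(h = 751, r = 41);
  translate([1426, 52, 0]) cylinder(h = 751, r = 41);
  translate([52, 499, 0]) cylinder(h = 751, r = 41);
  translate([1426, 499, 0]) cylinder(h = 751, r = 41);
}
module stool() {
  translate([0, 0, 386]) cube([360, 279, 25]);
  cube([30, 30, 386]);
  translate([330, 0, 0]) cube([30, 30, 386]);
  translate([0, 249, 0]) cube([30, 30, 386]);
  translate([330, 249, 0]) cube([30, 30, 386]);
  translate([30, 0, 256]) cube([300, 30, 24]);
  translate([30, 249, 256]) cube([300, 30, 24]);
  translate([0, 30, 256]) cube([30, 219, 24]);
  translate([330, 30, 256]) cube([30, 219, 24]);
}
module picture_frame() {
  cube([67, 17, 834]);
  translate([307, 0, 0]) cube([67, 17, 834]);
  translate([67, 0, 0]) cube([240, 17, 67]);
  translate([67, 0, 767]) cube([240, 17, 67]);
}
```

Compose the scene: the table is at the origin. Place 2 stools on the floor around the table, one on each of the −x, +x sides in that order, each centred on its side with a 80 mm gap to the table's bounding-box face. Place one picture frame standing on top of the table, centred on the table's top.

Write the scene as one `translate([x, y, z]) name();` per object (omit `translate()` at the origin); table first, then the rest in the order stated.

table();
translate([-440, 136, 0]) stool();
translate([1558, 136, 0]) stool();
translate([552, 267, 777]) picture_frame();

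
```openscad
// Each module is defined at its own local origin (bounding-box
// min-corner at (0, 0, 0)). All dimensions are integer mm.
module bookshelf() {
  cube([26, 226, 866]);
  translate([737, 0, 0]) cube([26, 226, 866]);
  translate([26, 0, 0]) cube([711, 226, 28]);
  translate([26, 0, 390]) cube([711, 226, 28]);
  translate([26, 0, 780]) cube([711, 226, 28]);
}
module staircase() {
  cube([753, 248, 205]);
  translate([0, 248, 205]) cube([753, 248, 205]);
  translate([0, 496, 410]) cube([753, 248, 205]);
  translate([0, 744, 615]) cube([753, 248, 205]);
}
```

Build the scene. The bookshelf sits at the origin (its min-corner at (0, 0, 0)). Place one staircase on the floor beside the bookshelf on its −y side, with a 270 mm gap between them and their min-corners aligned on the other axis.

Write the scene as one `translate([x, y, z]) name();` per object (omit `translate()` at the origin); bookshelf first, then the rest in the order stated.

bookshelf();
translate([0, -1262, 0]) staircase();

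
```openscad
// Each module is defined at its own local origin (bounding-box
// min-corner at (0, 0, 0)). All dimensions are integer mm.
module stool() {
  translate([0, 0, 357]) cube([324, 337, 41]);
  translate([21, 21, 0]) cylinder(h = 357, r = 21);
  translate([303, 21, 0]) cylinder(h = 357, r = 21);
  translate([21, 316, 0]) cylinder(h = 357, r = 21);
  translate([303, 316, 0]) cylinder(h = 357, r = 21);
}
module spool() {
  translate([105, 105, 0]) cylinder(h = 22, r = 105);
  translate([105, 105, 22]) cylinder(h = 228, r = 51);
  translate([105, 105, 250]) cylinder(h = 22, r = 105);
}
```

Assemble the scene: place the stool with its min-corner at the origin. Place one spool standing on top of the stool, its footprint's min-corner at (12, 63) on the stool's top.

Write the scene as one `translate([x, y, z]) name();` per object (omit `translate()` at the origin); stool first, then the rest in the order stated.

stool();
translate([12, 63, 398]) spool();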